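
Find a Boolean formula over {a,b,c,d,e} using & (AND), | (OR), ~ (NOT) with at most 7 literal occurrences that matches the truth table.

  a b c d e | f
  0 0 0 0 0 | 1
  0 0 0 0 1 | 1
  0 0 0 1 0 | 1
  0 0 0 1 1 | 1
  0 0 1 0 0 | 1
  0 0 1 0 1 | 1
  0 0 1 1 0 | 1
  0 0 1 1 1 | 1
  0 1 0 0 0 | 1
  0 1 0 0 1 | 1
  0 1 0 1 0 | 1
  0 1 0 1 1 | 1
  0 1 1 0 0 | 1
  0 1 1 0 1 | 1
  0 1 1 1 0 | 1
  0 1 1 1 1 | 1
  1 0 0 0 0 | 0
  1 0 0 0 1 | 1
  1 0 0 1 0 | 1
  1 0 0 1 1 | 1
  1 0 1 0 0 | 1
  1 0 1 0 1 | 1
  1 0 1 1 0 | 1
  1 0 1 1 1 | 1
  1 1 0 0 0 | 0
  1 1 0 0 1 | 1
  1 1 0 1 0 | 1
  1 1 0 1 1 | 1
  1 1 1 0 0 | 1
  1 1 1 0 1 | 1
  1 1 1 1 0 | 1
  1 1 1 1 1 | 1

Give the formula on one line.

  ~a = 11111111111111110000000000000000
  (e | c) = 01011111010111110101111101011111
  ((e | c) | d) = 01111111011111110111111101111111
  (~a | ((e | c) | d)) = 11111111111111110111111101111111

(~a | ((e | c) | d))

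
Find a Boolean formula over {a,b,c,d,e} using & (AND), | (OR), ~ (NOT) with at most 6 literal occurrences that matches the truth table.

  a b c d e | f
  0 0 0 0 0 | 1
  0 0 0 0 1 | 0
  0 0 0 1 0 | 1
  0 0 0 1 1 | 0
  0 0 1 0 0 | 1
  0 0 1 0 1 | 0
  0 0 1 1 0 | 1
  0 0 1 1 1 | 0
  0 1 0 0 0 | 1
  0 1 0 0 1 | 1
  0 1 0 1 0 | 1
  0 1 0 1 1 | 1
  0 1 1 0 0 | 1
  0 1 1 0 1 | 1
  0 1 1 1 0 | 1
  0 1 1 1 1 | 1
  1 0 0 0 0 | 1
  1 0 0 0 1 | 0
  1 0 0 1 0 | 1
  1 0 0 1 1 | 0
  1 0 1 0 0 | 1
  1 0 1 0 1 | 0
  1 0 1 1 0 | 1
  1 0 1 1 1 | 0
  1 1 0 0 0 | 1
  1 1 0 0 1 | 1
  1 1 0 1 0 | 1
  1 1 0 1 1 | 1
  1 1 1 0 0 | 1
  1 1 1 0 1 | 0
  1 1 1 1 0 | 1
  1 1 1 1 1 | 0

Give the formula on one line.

  ~a = 11111111111111110000000000000000
  (b & ~a) = 00000000111111110000000000000000
  ~c = 11110000111100001111000011110000
  ~b = 11111111000000001111111100000000
  (~c | ~b) = 11111111111100001111111111110000
  (b & (~c | ~b)) = 00000000111100000000000011110000
  ~e = 10101010101010101010101010101010
  ((b & (~c | ~b)) | ~e) = 10101010111110101010101011111010
  ((b & ~a) | ((b & (~c | ~b)) | ~e)) = 10101010111111111010101011111010

((b & ~a) | ((b & (~c | ~b)) | ~e))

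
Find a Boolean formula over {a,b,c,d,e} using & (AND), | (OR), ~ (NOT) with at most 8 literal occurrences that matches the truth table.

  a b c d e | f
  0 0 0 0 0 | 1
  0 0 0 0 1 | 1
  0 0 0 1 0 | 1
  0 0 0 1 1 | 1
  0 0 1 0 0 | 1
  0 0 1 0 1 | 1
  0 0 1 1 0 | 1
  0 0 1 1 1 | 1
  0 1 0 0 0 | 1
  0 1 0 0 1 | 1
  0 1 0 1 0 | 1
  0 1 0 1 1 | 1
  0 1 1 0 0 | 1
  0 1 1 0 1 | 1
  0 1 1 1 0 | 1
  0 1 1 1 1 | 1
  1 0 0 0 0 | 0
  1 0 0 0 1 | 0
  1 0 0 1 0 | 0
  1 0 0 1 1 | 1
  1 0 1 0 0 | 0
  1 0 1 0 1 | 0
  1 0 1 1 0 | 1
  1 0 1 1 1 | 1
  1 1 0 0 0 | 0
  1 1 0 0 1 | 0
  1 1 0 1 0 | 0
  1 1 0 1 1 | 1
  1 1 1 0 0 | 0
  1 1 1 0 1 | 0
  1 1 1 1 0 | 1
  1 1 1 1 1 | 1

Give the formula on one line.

  (e | c) = 01011111010111110101111101011111
  ~a = 11111111111111110000000000000000
  (d | ~a) = 11111111111111110011001100110011
  ((e | c) & (d | ~a)) = 01011111010111110001001100010011
  (((e | c) & (d | ~a)) | ~a) = 11111111111111110001001100010011

(((e | c) & (d | ~a)) | ~a)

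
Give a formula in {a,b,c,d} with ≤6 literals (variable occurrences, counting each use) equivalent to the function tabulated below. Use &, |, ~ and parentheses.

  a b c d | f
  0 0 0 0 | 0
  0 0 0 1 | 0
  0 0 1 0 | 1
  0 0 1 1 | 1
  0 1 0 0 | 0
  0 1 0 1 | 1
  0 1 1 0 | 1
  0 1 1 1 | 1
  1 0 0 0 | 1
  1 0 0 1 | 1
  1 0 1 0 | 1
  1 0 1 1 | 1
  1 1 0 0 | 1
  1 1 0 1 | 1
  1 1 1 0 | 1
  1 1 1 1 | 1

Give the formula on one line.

(((d & (~d | b)) | a) | c)

  ~d = 1010101010101010
  (~d | b) = 1010111110101111
  (d & (~d | b)) = 0000010100000101
  ((d & (~d | b)) | a) = 0000010111111111
  (((d & (~d | b)) | a) | c) = 0011011111111111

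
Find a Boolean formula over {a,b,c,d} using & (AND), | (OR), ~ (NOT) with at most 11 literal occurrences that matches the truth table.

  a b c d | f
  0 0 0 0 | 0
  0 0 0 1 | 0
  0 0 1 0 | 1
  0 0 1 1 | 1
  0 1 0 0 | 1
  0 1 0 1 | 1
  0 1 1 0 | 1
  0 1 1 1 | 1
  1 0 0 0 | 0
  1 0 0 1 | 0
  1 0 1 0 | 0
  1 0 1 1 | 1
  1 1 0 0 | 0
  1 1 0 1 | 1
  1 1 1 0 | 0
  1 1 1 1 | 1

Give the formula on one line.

  ~d = 1010101010101010
  ~a = 1111111100000000
  (~d & ~a) = 1010101000000000
  ~c = 1100110011001100
  (~d & ~c) = 1000100010001000
  ((~d & ~a) | (~d & ~c)) = 1010101010001000
  (d | ((~d & ~a) | (~d & ~c))) = 1111111111011101
  (b & (d | ((~d & ~a) | (~d & ~c)))) = 0000111100001101
  ((b & (d | ((~d & ~a) | (~d & ~c)))) | c) = 0011111100111111
  (~a | d) = 1111111101010101
  (((b & (d | ((~d & ~a) | (~d & ~c)))) | c) & (~a | d)) = 0011111100010101

(((b & (d | ((~d & ~a) | (~d & ~c)))) | c) & (~a | d))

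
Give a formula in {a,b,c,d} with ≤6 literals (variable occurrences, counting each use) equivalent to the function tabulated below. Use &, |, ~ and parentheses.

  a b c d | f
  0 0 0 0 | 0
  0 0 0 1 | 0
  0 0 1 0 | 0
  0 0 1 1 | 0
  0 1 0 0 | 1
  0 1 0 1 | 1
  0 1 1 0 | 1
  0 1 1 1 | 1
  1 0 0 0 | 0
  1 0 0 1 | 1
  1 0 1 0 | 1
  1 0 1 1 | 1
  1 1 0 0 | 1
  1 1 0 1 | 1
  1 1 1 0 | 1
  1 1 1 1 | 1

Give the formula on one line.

((a & d) | (b | (a & c)))

  (a & d) = 0000000001010101
  (a & c) = 0000000000110011
  (b | (a & c)) = 0000111100111111
  ((a & d) | (b | (a & c))) = 0000111101111111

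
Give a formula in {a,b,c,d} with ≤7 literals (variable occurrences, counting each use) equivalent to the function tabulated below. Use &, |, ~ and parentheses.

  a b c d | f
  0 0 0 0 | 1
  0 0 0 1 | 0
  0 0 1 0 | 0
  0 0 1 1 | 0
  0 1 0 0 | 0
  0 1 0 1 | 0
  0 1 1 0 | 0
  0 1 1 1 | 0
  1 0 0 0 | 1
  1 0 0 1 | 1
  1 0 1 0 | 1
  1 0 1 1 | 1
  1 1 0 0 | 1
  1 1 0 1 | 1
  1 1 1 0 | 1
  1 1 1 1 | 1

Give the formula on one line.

  ~c = 1100110011001100
  ~d = 1010101010101010
  (~d | b) = 1010111110101111
  ~b = 1111000011110000
  (~b | a) = 1111000011111111
  ((~d | b) & (~b | a)) = 1010000010101111
  (~c & ((~d | b) & (~b | a))) = 1000000010001100
  ((~c & ((~d | b) & (~b | a))) | a) = 1000000011111111

((~c & ((~d | b) & (~b | a))) | a)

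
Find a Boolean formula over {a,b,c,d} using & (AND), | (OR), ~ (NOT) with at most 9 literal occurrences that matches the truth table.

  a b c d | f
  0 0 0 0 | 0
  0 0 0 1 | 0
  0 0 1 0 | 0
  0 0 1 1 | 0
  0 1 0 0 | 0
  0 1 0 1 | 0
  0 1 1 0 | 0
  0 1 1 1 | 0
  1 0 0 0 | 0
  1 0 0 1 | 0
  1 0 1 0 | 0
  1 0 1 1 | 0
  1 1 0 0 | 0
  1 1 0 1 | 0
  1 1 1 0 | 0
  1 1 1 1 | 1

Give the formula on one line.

  (c & b) = 0000001100000011
  ~c = 1100110011001100
  (d & a) = 0000000001010101
  (~c | (d & a)) = 1100110011011101
  ~b = 1111000011110000
  ((~c | (d & a)) | ~b) = 1111110011111101
  (d | c) = 0111011101110111
  (((~c | (d & a)) | ~b) & (d | c)) = 0111010001110101
  ((c & b) & (((~c | (d & a)) | ~b) & (d | c))) = 0000000000000001

((c & b) & (((~c | (d & a)) | ~b) & (d | c)))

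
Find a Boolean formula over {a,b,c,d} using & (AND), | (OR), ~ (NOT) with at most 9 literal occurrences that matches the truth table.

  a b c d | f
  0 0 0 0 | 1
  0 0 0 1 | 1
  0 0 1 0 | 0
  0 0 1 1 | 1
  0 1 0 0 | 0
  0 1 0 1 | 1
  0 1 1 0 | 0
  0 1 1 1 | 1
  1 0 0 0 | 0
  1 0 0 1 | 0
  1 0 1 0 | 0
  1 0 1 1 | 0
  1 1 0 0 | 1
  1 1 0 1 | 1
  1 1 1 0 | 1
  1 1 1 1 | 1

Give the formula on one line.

((((d | a) | ~b) & ((d | a) | ~c)) & (~a | b))

  (d | a) = 0101010111111111
  ~b = 1111000011110000
  ((d | a) | ~b) = 1111010111111111
  ~c = 1100110011001100
  ((d | a) | ~c) = 1101110111111111
  (((d | a) | ~b) & ((d | a) | ~c)) = 1101010111111111
  ~a = 1111111100000000
  (~a | b) = 1111111100001111
  ((((d | a) | ~b) & ((d | a) | ~c)) & (~a | b)) = 1101010100001111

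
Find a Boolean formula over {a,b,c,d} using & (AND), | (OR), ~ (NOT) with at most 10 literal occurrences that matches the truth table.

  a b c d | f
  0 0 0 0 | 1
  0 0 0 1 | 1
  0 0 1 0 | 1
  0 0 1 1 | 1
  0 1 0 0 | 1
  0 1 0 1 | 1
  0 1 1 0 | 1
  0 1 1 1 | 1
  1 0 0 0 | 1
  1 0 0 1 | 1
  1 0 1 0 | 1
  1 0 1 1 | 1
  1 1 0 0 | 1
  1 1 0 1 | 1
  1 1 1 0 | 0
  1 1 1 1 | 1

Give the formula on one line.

(((((~a & ~d) | ~c) | ~b) | (a & d)) | d)

  ~a = 1111111100000000
  ~d = 1010101010101010
  (~a & ~d) = 1010101000000000
  ~c = 1100110011001100
  ((~a & ~d) | ~c) = 1110111011001100
  ~b = 1111000011110000
  (((~a & ~d) | ~c) | ~b) = 1111111011111100
  (a & d) = 0000000001010101
  ((((~a & ~d) | ~c) | ~b) | (a & d)) = 1111111011111101
  (((((~a & ~d) | ~c) | ~b) | (a & d)) | d) = 1111111111111101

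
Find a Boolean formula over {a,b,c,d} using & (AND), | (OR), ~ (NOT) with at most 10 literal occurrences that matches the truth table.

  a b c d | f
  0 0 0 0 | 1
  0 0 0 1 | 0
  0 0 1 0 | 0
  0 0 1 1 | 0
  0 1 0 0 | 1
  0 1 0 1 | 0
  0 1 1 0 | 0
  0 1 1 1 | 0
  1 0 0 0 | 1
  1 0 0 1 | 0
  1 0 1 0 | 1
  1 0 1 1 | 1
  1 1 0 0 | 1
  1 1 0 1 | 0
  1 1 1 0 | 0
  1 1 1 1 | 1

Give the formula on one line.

  ~b = 1111000011110000
  (~b | d) = 1111010111110101
  ((~b | d) & a) = 0000000011110101
  (c & ((~b | d) & a)) = 0000000000110001
  ~d = 1010101010101010
  (a | ~d) = 1010101011111111
  ~a = 1111111100000000
  (~a | ~d) = 1111111110101010
  ~c = 1100110011001100
  ((~a | ~d) & ~c) = 1100110010001000
  ((a | ~d) & ((~a | ~d) & ~c)) = 1000100010001000
  ((c & ((~b | d) & a)) | ((a | ~d) & ((~a | ~d) & ~c))) = 1000100010111001

((c & ((~b | d) & a)) | ((a | ~d) & ((~a | ~d) & ~c)))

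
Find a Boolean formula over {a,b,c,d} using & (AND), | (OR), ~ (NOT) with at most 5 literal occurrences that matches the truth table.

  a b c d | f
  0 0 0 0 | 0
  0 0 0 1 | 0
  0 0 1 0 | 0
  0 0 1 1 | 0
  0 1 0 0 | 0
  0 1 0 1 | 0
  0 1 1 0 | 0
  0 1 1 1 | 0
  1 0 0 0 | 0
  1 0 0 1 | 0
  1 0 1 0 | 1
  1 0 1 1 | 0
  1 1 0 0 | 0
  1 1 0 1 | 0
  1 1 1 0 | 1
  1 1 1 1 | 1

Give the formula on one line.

((c & a) & (b | (~b & ~d)))

  (c & a) = 0000000000110011
  ~b = 1111000011110000
  ~d = 1010101010101010
  (~b & ~d) = 1010000010100000
  (b | (~b & ~d)) = 1010111110101111
  ((c & a) & (b | (~b & ~d))) = 0000000000100011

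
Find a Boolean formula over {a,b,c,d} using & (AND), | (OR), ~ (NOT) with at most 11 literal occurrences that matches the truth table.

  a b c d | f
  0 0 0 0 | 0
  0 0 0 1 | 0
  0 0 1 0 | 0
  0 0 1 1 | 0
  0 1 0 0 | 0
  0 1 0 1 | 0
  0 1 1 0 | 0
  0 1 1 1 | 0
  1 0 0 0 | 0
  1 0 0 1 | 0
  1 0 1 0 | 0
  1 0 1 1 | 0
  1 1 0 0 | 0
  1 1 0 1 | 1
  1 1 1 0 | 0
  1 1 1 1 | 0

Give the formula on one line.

(((~b | a) & (~c & d)) & ((b & (a | c)) | c))

  ~b = 1111000011110000
  (~b | a) = 1111000011111111
  ~c = 1100110011001100
  (~c & d) = 0100010001000100
  ((~b | a) & (~c & d)) = 0100000001000100
  (a | c) = 0011001111111111
  (b & (a | c)) = 0000001100001111
  ((b & (a | c)) | c) = 0011001100111111
  (((~b | a) & (~c & d)) & ((b & (a | c)) | c)) = 0000000000000100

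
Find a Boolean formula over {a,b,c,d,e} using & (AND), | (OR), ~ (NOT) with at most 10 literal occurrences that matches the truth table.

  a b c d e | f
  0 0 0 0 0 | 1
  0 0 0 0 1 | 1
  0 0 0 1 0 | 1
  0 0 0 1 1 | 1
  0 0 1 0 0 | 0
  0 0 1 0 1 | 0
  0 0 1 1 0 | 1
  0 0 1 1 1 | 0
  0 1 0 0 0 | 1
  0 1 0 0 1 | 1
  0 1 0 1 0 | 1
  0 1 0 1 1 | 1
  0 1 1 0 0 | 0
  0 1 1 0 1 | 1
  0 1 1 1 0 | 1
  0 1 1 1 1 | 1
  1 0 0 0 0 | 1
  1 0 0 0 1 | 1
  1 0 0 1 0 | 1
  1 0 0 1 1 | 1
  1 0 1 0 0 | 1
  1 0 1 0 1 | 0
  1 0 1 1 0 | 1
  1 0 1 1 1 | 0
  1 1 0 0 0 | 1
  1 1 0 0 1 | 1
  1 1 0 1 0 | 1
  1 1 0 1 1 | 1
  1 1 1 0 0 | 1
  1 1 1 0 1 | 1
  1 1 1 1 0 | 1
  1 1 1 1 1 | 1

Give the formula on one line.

((~e & a) | (((~c | b) & (~c | e)) | (~e & d)))

  ~e = 10101010101010101010101010101010
  (~e & a) = 00000000000000001010101010101010
  ~c = 11110000111100001111000011110000
  (~c | b) = 11110000111111111111000011111111
  (~c | e) = 11110101111101011111010111110101
  ((~c | b) & (~c | e)) = 11110000111101011111000011110101
  (~e & d) = 00100010001000100010001000100010
  (((~c | b) & (~c | e)) | (~e & d)) = 11110010111101111111001011110111
  ((~e & a) | (((~c | b) & (~c | e)) | (~e & d))) = 11110010111101111111101011111111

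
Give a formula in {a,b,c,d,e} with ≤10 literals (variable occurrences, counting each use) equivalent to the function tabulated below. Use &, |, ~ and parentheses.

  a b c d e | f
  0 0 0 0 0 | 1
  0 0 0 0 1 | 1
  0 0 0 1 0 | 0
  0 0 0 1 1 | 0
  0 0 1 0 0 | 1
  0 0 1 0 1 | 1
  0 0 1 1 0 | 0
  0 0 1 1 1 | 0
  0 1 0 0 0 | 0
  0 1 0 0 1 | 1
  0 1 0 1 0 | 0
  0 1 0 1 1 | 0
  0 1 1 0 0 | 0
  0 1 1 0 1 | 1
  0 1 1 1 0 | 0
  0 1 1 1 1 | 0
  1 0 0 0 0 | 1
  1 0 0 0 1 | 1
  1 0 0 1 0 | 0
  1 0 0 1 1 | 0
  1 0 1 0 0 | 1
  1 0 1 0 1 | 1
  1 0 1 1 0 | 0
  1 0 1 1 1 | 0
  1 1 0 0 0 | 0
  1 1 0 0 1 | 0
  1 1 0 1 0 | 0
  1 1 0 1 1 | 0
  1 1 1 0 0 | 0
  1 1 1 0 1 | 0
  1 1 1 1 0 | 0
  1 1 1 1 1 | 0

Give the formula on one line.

  ~a = 11111111111111110000000000000000
  (d | ~a) = 11111111111111110011001100110011
  ((d | ~a) & e) = 01010101010101010001000100010001
  ~b = 11111111000000001111111100000000
  (((d | ~a) & e) | ~b) = 11111111010101011111111100010001
  ~e = 10101010101010101010101010101010
  (~e & d) = 00100010001000100010001000100010
  ((((d | ~a) & e) | ~b) | (~e & d)) = 11111111011101111111111100110011
  ~d = 11001100110011001100110011001100
  (((((d | ~a) & e) | ~b) | (~e & d)) & ~d) = 11001100010001001100110000000000

(((((d | ~a) & e) | ~b) | (~e & d)) & ~d)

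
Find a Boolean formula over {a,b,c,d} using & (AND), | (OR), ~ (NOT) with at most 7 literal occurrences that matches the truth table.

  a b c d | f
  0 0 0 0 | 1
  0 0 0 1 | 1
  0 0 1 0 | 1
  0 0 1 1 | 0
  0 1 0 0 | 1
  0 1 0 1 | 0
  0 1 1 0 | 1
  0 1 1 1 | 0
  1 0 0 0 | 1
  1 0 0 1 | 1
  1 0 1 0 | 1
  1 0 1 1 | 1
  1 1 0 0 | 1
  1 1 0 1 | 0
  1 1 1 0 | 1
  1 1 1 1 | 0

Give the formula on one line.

(((~b & ~c) | ~d) | (c & (~b & a)))

  ~b = 1111000011110000
  ~c = 1100110011001100
  (~b & ~c) = 1100000011000000
  ~d = 1010101010101010
  ((~b & ~c) | ~d) = 1110101011101010
  (~b & a) = 0000000011110000
  (c & (~b & a)) = 0000000000110000
  (((~b & ~c) | ~d) | (c & (~b & a))) = 1110101011111010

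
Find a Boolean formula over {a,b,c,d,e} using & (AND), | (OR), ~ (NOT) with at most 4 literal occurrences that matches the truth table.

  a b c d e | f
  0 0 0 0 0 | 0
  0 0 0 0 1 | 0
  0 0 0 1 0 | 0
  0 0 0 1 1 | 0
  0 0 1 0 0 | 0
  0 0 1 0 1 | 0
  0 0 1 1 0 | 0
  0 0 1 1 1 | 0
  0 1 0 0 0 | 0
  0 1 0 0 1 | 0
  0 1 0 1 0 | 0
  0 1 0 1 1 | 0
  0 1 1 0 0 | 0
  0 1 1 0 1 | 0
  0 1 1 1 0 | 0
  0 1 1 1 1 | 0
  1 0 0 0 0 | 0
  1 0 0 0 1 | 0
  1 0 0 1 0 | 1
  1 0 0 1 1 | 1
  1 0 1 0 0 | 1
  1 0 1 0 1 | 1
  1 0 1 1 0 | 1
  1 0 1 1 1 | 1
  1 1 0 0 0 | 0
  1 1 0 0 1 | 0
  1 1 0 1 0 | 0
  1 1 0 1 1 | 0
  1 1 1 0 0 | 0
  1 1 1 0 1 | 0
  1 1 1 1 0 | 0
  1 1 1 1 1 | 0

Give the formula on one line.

  ~b = 11111111000000001111111100000000
  (a & ~b) = 00000000000000001111111100000000
  (c | d) = 00111111001111110011111100111111
  ((a & ~b) & (c | d)) = 00000000000000000011111100000000

((a & ~b) & (c | d))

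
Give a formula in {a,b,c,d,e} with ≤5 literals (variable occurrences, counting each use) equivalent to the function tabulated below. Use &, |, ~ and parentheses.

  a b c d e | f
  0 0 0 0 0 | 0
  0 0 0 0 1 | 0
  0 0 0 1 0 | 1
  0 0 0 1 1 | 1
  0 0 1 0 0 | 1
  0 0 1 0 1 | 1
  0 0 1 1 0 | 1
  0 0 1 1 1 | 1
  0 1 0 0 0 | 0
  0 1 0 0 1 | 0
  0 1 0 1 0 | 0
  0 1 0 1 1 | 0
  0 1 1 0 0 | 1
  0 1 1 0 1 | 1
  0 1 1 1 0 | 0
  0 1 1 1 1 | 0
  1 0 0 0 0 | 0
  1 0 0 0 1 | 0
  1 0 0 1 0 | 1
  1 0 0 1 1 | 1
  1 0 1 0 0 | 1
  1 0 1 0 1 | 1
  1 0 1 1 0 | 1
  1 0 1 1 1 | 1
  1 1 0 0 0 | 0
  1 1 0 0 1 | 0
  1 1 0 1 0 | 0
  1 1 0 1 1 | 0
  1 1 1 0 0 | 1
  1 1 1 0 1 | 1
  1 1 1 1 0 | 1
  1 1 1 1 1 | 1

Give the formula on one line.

((d & ~b) | ((~d | a) & c))

  ~b = 11111111000000001111111100000000
  (d & ~b) = 00110011000000000011001100000000
  ~d = 11001100110011001100110011001100
  (~d | a) = 11001100110011001111111111111111
  ((~d | a) & c) = 00001100000011000000111100001111
  ((d & ~b) | ((~d | a) & c)) = 00111111000011000011111100001111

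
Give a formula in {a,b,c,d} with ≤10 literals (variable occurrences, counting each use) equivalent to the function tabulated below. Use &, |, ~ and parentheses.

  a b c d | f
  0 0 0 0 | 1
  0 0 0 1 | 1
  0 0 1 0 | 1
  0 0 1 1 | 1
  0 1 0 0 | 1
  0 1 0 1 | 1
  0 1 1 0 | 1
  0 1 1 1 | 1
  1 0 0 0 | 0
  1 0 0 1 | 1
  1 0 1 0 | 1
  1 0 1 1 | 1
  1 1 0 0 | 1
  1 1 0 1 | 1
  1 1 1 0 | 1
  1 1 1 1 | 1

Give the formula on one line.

((c | d) | ((((~d & ~c) & ~a) | (c & d)) | (a & b)))

  (c | d) = 0111011101110111
  ~d = 1010101010101010
  ~c = 1100110011001100
  (~d & ~c) = 1000100010001000
  ~a = 1111111100000000
  ((~d & ~c) & ~a) = 1000100000000000
  (c & d) = 0001000100010001
  (((~d & ~c) & ~a) | (c & d)) = 1001100100010001
  (a & b) = 0000000000001111
  ((((~d & ~c) & ~a) | (c & d)) | (a & b)) = 1001100100011111
  ((c | d) | ((((~d & ~c) & ~a) | (c & d)) | (a & b))) = 1111111101111111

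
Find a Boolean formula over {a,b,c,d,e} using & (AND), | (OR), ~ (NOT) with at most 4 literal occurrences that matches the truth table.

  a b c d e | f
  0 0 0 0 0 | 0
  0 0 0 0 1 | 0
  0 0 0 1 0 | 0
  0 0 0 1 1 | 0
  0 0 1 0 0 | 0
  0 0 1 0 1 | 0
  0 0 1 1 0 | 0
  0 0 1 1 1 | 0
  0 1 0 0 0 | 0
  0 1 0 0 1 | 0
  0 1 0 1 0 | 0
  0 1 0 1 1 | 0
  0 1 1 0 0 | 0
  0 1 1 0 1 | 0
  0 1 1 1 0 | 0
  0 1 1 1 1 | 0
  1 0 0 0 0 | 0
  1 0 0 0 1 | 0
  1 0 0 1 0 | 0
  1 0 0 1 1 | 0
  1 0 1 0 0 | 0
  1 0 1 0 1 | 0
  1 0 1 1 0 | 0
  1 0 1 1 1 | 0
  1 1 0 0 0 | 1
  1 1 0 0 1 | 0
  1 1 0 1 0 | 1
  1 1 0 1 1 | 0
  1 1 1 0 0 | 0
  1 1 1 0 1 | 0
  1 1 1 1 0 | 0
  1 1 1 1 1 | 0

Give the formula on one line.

(a & (~c & (~e & b)))

  ~c = 11110000111100001111000011110000
  ~e = 10101010101010101010101010101010
  (~e & b) = 00000000101010100000000010101010
  (~c & (~e & b)) = 00000000101000000000000010100000
  (a & (~c & (~e & b))) = 00000000000000000000000010100000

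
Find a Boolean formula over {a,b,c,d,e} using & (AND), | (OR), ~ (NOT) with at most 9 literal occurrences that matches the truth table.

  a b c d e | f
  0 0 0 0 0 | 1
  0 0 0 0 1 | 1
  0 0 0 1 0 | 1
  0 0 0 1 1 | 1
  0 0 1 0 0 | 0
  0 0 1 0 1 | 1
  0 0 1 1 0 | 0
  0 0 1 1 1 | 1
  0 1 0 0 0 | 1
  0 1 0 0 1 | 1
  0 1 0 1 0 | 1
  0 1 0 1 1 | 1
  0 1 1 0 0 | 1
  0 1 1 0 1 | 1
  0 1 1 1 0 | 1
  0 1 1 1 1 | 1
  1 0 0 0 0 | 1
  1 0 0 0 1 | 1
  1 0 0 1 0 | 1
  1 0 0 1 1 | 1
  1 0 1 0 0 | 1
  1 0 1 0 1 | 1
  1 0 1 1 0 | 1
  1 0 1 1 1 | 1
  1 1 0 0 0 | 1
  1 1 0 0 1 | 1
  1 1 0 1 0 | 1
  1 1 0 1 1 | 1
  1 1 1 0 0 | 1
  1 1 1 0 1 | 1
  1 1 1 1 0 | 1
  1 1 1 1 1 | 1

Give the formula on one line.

((~b & a) | (((~b & e) | ~c) | b))

  ~b = 11111111000000001111111100000000
  (~b & a) = 00000000000000001111111100000000
  (~b & e) = 01010101000000000101010100000000
  ~c = 11110000111100001111000011110000
  ((~b & e) | ~c) = 11110101111100001111010111110000
  (((~b & e) | ~c) | b) = 11110101111111111111010111111111
  ((~b & a) | (((~b & e) | ~c) | b)) = 11110101111111111111111111111111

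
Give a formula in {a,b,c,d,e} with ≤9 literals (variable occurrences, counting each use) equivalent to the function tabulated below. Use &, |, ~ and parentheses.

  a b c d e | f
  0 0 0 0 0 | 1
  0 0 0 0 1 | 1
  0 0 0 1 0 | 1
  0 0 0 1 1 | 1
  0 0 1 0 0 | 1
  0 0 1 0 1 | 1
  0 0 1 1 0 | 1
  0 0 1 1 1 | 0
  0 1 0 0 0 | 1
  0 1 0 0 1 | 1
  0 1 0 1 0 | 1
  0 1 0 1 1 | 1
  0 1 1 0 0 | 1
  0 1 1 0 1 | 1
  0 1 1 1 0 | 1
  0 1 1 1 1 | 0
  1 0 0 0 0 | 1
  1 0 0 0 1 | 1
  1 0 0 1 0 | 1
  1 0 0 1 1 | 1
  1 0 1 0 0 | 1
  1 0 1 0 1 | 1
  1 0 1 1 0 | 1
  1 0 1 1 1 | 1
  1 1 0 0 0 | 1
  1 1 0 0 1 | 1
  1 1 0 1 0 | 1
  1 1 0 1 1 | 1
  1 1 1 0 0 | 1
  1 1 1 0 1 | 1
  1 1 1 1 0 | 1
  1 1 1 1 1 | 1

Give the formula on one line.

  ~d = 11001100110011001100110011001100
  ~c = 11110000111100001111000011110000
  (~d | ~c) = 11111100111111001111110011111100
  (a & c) = 00000000000000000000111100001111
  ((~d | ~c) | (a & c)) = 11111100111111001111111111111111
  ~e = 10101010101010101010101010101010
  (~d & e) = 01000100010001000100010001000100
  (~c | (~d & e)) = 11110100111101001111010011110100
  ((~c | (~d & e)) & a) = 00000000000000001111010011110100
  (~e | ((~c | (~d & e)) & a)) = 10101010101010101111111011111110
  (((~d | ~c) | (a & c)) | (~e | ((~c | (~d & e)) & a))) = 11111110111111101111111111111111

(((~d | ~c) | (a & c)) | (~e | ((~c | (~d & e)) & a)))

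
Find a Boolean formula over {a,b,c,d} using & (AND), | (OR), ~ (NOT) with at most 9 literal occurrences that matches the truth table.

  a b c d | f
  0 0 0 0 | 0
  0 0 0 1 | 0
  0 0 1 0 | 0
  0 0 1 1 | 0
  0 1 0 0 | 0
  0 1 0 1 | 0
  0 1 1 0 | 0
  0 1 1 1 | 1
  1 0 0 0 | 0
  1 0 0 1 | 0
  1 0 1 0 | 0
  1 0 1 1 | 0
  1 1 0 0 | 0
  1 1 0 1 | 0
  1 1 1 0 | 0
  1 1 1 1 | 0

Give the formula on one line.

  ~d = 1010101010101010
  ~a = 1111111100000000
  (~a & d) = 0101010100000000
  (c & (~a & d)) = 0001000100000000
  (~d | (c & (~a & d))) = 1011101110101010
  (d & b) = 0000010100000101
  (~a & (d & b)) = 0000010100000000
  ((~d | (c & (~a & d))) & (~a & (d & b))) = 0000000100000000

((~d | (c & (~a & d))) & (~a & (d & b)))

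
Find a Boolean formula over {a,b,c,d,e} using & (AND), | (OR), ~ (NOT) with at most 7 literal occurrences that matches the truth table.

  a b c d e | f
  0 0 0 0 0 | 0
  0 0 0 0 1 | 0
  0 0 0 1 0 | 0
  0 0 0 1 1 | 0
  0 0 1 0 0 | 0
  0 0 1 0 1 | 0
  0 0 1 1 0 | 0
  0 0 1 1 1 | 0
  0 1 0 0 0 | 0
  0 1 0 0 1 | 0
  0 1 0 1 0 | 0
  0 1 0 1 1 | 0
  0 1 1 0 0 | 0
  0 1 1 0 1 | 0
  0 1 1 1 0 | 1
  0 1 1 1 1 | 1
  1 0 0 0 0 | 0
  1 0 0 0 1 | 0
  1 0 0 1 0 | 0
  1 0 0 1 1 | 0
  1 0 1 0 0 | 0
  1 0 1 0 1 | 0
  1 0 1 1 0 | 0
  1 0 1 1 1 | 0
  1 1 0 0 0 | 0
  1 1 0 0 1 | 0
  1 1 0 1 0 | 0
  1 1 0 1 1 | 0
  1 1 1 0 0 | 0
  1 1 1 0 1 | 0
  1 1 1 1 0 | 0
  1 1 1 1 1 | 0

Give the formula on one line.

  ~b = 11111111000000001111111100000000
  (d | ~b) = 11111111001100111111111100110011
  ((d | ~b) & b) = 00000000001100110000000000110011
  ~a = 11111111111111110000000000000000
  (((d | ~b) & b) & ~a) = 00000000001100110000000000000000
  (c & d) = 00000011000000110000001100000011
  ((((d | ~b) & b) & ~a) & (c & d)) = 00000000000000110000000000000000

((((d | ~b) & b) & ~a) & (c & d))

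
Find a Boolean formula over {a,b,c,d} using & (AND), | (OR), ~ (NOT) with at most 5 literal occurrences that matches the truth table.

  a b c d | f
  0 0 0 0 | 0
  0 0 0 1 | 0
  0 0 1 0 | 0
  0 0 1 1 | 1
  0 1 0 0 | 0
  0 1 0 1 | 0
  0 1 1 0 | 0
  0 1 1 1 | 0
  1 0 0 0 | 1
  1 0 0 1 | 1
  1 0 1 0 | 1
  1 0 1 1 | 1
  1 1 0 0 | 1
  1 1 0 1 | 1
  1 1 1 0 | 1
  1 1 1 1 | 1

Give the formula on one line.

  (c & d) = 0001000100010001
  ~c = 1100110011001100
  ~b = 1111000011110000
  (~c | ~b) = 1111110011111100
  ((c & d) & (~c | ~b)) = 0001000000010000
  (((c & d) & (~c | ~b)) | a) = 0001000011111111

(((c & d) & (~c | ~b)) | a)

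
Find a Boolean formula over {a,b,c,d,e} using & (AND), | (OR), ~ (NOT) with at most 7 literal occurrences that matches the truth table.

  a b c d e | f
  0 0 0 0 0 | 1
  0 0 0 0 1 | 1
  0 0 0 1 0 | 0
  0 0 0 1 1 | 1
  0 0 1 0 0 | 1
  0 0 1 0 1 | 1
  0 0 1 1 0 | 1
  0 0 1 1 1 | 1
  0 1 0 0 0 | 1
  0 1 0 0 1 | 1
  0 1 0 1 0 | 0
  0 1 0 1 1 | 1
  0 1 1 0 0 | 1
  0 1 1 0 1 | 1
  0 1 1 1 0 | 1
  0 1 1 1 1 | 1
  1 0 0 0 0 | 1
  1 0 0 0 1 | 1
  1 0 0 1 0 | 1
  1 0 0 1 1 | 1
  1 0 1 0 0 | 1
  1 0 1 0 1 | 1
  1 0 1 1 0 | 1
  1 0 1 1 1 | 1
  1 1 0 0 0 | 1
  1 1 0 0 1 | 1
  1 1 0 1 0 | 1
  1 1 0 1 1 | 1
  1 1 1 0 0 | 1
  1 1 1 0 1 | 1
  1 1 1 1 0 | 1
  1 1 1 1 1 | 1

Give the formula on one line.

  ~d = 11001100110011001100110011001100
  ~c = 11110000111100001111000011110000
  (d | ~c) = 11110011111100111111001111110011
  (a & (d | ~c)) = 00000000000000001111001111110011
  (~d | (a & (d | ~c))) = 11001100110011001111111111111111
  (e | (~d | (a & (d | ~c)))) = 11011101110111011111111111111111
  (c | (e | (~d | (a & (d | ~c))))) = 11011111110111111111111111111111

(c | (e | (~d | (a & (d | ~c)))))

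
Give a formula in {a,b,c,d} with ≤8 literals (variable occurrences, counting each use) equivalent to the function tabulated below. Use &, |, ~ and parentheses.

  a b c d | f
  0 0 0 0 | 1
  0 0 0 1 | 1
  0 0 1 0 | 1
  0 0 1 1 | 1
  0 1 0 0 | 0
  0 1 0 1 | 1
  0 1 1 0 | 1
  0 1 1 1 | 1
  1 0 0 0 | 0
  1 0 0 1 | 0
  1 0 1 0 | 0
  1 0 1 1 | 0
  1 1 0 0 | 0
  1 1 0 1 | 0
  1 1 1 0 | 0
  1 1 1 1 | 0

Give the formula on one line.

(~a & (c | ((d | ~b) | a)))

  ~a = 1111111100000000
  ~b = 1111000011110000
  (d | ~b) = 1111010111110101
  ((d | ~b) | a) = 1111010111111111
  (c | ((d | ~b) | a)) = 1111011111111111
  (~a & (c | ((d | ~b) | a))) = 1111011100000000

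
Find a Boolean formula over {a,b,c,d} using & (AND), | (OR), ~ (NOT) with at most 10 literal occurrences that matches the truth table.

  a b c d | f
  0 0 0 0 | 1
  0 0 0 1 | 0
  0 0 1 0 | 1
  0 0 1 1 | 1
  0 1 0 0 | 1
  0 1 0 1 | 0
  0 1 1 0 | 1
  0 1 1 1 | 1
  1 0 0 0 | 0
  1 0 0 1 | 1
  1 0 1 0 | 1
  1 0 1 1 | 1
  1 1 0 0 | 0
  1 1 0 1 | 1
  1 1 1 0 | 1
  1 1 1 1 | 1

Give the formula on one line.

  (a & d) = 0000000001010101
  (a & c) = 0000000000110011
  ((a & d) | (a & c)) = 0000000001110111
  ~d = 1010101010101010
  (c | ~d) = 1011101110111011
  ~a = 1111111100000000
  ((c | ~d) & ~a) = 1011101100000000
  (((c | ~d) & ~a) | c) = 1011101100110011
  (((a & d) | (a & c)) | (((c | ~d) & ~a) | c)) = 1011101101110111

(((a & d) | (a & c)) | (((c | ~d) & ~a) | c))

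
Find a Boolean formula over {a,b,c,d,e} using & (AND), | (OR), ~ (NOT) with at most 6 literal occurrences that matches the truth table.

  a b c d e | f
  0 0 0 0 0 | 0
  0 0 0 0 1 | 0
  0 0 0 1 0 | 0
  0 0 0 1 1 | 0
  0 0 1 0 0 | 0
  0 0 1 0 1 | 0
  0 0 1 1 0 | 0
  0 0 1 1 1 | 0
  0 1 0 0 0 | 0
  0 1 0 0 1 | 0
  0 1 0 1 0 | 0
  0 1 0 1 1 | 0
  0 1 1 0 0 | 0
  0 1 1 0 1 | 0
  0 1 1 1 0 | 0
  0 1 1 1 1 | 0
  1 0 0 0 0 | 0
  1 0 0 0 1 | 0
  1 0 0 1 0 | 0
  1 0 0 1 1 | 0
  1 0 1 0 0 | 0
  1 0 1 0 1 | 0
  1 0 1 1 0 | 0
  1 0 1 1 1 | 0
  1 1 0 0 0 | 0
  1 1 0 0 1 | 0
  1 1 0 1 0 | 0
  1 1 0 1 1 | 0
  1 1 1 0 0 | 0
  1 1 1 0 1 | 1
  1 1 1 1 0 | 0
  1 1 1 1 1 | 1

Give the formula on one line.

  (c & b) = 00000000000011110000000000001111
  (e & a) = 00000000000000000101010101010101
  ((c & b) & (e & a)) = 00000000000000000000000000000101

((c & b) & (e & a))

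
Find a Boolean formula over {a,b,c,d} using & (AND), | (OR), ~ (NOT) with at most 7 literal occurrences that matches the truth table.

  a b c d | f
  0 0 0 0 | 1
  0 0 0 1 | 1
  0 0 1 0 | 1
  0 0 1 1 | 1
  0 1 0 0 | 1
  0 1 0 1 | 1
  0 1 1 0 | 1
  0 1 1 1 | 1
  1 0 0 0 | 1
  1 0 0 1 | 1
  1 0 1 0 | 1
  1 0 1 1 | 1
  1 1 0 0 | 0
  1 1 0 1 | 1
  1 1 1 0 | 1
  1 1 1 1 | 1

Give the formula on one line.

((~b | (~a & b)) | (c | d))

  ~b = 1111000011110000
  ~a = 1111111100000000
  (~a & b) = 0000111100000000
  (~b | (~a & b)) = 1111111111110000
  (c | d) = 0111011101110111
  ((~b | (~a & b)) | (c | d)) = 1111111111110111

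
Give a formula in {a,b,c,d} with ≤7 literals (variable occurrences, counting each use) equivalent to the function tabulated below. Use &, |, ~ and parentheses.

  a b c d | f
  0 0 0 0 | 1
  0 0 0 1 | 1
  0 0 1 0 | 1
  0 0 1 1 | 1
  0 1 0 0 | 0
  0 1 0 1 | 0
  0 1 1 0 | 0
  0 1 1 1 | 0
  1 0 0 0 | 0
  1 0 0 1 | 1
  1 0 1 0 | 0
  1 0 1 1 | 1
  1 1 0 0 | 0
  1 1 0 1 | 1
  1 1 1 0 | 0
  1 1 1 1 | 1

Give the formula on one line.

  (a & d) = 0000000001010101
  ~a = 1111111100000000
  ~b = 1111000011110000
  (~a & ~b) = 1111000000000000
  ((a & d) | (~a & ~b)) = 1111000001010101

((a & d) | (~a & ~b))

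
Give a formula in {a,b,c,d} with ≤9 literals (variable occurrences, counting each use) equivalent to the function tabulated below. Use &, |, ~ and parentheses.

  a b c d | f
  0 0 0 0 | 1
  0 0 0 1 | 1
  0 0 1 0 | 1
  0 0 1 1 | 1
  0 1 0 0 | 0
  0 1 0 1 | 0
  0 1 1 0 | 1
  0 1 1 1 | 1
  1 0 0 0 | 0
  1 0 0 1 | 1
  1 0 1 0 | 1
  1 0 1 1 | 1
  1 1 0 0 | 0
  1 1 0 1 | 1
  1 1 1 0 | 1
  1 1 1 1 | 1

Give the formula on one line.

(((~a & ~b) | c) | (a & (~c & d)))

  ~a = 1111111100000000
  ~b = 1111000011110000
  (~a & ~b) = 1111000000000000
  ((~a & ~b) | c) = 1111001100110011
  ~c = 1100110011001100
  (~c & d) = 0100010001000100
  (a & (~c & d)) = 0000000001000100
  (((~a & ~b) | c) | (a & (~c & d))) = 1111001101110111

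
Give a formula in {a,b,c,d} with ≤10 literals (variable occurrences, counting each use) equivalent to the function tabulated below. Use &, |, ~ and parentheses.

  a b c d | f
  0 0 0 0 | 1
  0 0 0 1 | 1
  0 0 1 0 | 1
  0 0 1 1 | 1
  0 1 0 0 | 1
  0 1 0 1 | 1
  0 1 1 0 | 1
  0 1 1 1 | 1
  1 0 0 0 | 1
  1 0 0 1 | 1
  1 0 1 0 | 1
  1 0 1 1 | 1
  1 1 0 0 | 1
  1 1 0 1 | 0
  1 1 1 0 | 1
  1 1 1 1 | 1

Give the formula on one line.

  ~a = 1111111100000000
  ~c = 1100110011001100
  ~b = 1111000011110000
  (~c | ~b) = 1111110011111100
  (~a & (~c | ~b)) = 1111110000000000
  ((~a & (~c | ~b)) & ~c) = 1100110000000000
  ~d = 1010101010101010
  (c | ~d) = 1011101110111011
  (~b | (c | ~d)) = 1111101111111011
  (((~a & (~c | ~b)) & ~c) | (~b | (c | ~d))) = 1111111111111011

(((~a & (~c | ~b)) & ~c) | (~b | (c | ~d)))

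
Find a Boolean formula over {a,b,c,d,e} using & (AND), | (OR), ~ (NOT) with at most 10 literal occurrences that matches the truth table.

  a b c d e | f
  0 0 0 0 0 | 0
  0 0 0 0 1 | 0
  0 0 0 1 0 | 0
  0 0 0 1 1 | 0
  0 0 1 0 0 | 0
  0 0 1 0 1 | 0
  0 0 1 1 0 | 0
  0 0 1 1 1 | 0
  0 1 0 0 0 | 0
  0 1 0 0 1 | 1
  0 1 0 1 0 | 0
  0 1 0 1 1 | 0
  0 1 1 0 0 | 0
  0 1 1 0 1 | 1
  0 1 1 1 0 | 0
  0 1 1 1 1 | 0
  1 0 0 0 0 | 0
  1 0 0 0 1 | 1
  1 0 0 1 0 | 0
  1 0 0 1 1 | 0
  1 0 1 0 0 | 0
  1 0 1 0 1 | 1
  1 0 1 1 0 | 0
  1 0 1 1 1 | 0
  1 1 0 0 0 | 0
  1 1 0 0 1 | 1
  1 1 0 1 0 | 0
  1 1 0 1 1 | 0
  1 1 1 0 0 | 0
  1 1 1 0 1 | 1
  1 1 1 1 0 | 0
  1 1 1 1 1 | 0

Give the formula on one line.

((e & ((e & (b & ~a)) | (~e | a))) & (~d & e))

  ~a = 11111111111111110000000000000000
  (b & ~a) = 00000000111111110000000000000000
  (e & (b & ~a)) = 00000000010101010000000000000000
  ~e = 10101010101010101010101010101010
  (~e | a) = 10101010101010101111111111111111
  ((e & (b & ~a)) | (~e | a)) = 10101010111111111111111111111111
  (e & ((e & (b & ~a)) | (~e | a))) = 00000000010101010101010101010101
  ~d = 11001100110011001100110011001100
  (~d & e) = 01000100010001000100010001000100
  ((e & ((e & (b & ~a)) | (~e | a))) & (~d & e)) = 00000000010001000100010001000100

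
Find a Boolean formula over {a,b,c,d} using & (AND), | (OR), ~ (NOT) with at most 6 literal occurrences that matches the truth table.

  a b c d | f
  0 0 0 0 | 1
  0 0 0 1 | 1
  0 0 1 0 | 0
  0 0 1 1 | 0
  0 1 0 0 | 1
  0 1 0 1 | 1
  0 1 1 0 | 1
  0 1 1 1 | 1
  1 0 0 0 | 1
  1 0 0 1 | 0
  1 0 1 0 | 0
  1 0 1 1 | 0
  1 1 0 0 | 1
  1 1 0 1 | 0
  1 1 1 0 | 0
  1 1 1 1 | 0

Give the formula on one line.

  ~a = 1111111100000000
  (~a & b) = 0000111100000000
  ~c = 1100110011001100
  ~d = 1010101010101010
  (~a | ~d) = 1111111110101010
  (~c & (~a | ~d)) = 1100110010001000
  ((~a & b) | (~c & (~a | ~d))) = 1100111110001000

((~a & b) | (~c & (~a | ~d)))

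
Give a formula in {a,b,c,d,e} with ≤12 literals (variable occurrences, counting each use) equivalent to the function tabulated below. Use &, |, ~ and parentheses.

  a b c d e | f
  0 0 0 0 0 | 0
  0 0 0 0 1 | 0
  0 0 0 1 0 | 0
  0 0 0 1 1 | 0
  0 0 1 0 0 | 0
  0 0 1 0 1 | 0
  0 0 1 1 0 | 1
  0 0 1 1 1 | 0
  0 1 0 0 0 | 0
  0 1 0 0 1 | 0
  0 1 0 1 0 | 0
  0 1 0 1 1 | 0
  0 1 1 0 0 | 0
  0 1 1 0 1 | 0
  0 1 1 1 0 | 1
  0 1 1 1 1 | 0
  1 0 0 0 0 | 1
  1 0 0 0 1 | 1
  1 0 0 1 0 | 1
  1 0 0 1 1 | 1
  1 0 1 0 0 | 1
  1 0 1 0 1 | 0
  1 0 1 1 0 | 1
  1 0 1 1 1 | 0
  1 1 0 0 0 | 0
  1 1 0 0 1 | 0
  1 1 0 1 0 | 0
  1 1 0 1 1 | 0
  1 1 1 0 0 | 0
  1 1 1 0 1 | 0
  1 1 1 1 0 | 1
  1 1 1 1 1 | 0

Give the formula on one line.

  ~a = 11111111111111110000000000000000
  ~e = 10101010101010101010101010101010
  (~a | ~e) = 11111111111111111010101010101010
  ((~a | ~e) & c) = 00001111000011110000101000001010
  (~e & d) = 00100010001000100010001000100010
  (((~a | ~e) & c) & (~e & d)) = 00000010000000100000001000000010
  ~b = 11111111000000001111111100000000
  ~c = 11110000111100001111000011110000
  (~e | ~c) = 11111010111110101111101011111010
  (a & (~e | ~c)) = 00000000000000001111101011111010
  (~b & (a & (~e | ~c))) = 00000000000000001111101000000000
  ((((~a | ~e) & c) & (~e & d)) | (~b & (a & (~e | ~c)))) = 00000010000000101111101000000010

((((~a | ~e) & c) & (~e & d)) | (~b & (a & (~e | ~c))))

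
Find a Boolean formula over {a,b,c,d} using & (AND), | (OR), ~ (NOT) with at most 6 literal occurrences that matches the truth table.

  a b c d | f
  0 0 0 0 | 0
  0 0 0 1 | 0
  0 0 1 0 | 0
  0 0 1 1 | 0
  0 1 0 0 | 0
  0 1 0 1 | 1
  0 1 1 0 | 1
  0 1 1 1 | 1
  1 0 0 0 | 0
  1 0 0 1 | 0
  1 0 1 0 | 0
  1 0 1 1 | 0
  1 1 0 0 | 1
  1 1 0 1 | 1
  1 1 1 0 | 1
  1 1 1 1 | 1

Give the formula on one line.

(((d & ~a) | (c | a)) & b)

  ~a = 1111111100000000
  (d & ~a) = 0101010100000000
  (c | a) = 0011001111111111
  ((d & ~a) | (c | a)) = 0111011111111111
  (((d & ~a) | (c | a)) & b) = 0000011100001111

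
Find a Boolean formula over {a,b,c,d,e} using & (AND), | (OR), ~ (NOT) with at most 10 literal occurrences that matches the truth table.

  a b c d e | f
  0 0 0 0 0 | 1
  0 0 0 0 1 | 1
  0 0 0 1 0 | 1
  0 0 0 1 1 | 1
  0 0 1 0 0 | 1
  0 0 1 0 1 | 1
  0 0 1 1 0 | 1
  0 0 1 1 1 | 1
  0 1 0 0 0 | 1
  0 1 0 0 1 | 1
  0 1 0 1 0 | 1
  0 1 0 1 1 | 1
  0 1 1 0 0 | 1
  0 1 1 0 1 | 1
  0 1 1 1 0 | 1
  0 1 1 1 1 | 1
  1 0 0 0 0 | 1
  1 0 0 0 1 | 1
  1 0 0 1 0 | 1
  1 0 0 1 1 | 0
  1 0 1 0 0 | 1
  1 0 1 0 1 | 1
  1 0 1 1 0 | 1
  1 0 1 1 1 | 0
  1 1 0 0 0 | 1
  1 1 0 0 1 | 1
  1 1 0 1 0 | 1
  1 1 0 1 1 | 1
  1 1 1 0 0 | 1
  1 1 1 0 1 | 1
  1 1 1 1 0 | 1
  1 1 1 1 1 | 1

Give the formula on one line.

((~e & (d | e)) | ((~a | ~d) | (((~b | c) & ~a) | b)))

  ~e = 10101010101010101010101010101010
  (d | e) = 01110111011101110111011101110111
  (~e & (d | e)) = 00100010001000100010001000100010
  ~a = 11111111111111110000000000000000
  ~d = 11001100110011001100110011001100
  (~a | ~d) = 11111111111111111100110011001100
  ~b = 11111111000000001111111100000000
  (~b | c) = 11111111000011111111111100001111
  ((~b | c) & ~a) = 11111111000011110000000000000000
  (((~b | c) & ~a) | b) = 11111111111111110000000011111111
  ((~a | ~d) | (((~b | c) & ~a) | b)) = 11111111111111111100110011111111
  ((~e & (d | e)) | ((~a | ~d) | (((~b | c) & ~a) | b))) = 11111111111111111110111011111111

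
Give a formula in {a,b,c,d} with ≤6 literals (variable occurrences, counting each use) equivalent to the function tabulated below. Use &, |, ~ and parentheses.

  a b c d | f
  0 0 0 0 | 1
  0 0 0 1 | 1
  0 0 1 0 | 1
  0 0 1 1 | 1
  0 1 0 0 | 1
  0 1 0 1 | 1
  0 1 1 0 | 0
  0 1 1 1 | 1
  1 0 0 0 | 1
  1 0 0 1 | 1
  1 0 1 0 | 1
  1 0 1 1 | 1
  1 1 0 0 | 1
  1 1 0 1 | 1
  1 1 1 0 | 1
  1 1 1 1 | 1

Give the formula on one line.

(a | ((~b | ~c) | d))

  ~b = 1111000011110000
  ~c = 1100110011001100
  (~b | ~c) = 1111110011111100
  ((~b | ~c) | d) = 1111110111111101
  (a | ((~b | ~c) | d)) = 1111110111111111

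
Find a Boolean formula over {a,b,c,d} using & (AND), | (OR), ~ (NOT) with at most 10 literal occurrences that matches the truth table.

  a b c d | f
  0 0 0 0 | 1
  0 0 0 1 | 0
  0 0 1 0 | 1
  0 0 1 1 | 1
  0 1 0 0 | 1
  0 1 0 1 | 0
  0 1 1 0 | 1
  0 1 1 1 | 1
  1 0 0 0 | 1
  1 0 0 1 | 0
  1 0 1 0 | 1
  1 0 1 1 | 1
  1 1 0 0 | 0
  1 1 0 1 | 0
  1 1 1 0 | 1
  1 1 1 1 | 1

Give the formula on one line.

  ~a = 1111111100000000
  ~c = 1100110011001100
  (~a & ~c) = 1100110000000000
  ((~a & ~c) & b) = 0000110000000000
  ~d = 1010101010101010
  (((~a & ~c) & b) & ~d) = 0000100000000000
  ~b = 1111000011110000
  (~d & ~b) = 1010000010100000
  (d | b) = 0101111101011111
  ((d | b) & c) = 0001001100010011
  ((~d & ~b) | ((d | b) & c)) = 1011001110110011
  ((((~a & ~c) & b) & ~d) | ((~d & ~b) | ((d | b) & c))) = 1011101110110011

((((~a & ~c) & b) & ~d) | ((~d & ~b) | ((d | b) & c)))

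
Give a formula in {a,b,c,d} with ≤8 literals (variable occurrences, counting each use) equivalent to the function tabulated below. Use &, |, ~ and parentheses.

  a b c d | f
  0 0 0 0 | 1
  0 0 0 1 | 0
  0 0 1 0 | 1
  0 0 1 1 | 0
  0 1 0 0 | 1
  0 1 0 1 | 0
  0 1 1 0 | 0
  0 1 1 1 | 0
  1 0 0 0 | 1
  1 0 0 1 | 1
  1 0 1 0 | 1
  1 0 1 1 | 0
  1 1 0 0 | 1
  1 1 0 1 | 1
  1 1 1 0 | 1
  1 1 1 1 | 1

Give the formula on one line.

  ~c = 1100110011001100
  (b | ~c) = 1100111111001111
  ((b | ~c) & a) = 0000000011001111
  ~d = 1010101010101010
  ~b = 1111000011110000
  (~c | ~b) = 1111110011111100
  (~d & (~c | ~b)) = 1010100010101000
  (((b | ~c) & a) | (~d & (~c | ~b))) = 1010100011101111

(((b | ~c) & a) | (~d & (~c | ~b)))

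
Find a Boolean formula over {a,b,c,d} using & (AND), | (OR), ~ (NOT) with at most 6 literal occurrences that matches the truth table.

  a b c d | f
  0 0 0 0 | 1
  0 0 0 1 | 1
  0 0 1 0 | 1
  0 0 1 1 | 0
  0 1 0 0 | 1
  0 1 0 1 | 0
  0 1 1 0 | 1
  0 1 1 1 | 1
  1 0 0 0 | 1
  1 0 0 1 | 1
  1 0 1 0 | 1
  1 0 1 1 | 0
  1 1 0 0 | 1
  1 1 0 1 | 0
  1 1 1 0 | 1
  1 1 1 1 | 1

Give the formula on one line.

((~c & ~b) | ((c & (~d | b)) | ~d))

  ~c = 1100110011001100
  ~b = 1111000011110000
  (~c & ~b) = 1100000011000000
  ~d = 1010101010101010
  (~d | b) = 1010111110101111
  (c & (~d | b)) = 0010001100100011
  ((c & (~d | b)) | ~d) = 1010101110101011
  ((~c & ~b) | ((c & (~d | b)) | ~d)) = 1110101111101011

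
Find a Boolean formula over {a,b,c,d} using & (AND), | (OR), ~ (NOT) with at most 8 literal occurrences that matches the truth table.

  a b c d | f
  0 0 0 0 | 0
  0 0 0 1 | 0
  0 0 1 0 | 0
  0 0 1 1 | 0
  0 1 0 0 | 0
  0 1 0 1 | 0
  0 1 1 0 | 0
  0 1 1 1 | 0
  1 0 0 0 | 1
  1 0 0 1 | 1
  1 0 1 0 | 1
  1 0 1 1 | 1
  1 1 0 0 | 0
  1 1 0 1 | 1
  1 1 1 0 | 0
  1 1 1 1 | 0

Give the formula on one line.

((((d & ~a) | ~b) & a) | ((~a | (~c & d)) & a))

  ~a = 1111111100000000
  (d & ~a) = 0101010100000000
  ~b = 1111000011110000
  ((d & ~a) | ~b) = 1111010111110000
  (((d & ~a) | ~b) & a) = 0000000011110000
  ~c = 1100110011001100
  (~c & d) = 0100010001000100
  (~a | (~c & d)) = 1111111101000100
  ((~a | (~c & d)) & a) = 0000000001000100
  ((((d & ~a) | ~b) & a) | ((~a | (~c & d)) & a)) = 0000000011110100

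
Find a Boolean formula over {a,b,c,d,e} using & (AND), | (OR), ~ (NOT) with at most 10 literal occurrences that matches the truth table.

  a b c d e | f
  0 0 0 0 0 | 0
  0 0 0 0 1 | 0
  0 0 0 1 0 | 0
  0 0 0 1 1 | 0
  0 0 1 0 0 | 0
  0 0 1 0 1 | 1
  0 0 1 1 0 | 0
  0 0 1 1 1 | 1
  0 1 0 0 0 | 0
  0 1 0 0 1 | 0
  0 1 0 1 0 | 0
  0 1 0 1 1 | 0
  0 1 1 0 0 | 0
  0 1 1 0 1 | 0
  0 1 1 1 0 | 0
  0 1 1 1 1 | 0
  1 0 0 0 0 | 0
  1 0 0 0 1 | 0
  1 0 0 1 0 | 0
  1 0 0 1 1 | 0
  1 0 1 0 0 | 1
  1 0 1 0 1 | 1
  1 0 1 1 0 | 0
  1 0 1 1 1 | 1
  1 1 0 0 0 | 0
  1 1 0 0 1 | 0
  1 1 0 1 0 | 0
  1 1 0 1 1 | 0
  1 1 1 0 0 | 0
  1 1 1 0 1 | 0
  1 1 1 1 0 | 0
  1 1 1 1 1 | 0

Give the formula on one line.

((~b & c) & (e | (((~b & ~d) | b) & (c & a))))

  ~b = 11111111000000001111111100000000
  (~b & c) = 00001111000000000000111100000000
  ~d = 11001100110011001100110011001100
  (~b & ~d) = 11001100000000001100110000000000
  ((~b & ~d) | b) = 11001100111111111100110011111111
  (c & a) = 00000000000000000000111100001111
  (((~b & ~d) | b) & (c & a)) = 00000000000000000000110000001111
  (e | (((~b & ~d) | b) & (c & a))) = 01010101010101010101110101011111
  ((~b & c) & (e | (((~b & ~d) | b) & (c & a)))) = 00000101000000000000110100000000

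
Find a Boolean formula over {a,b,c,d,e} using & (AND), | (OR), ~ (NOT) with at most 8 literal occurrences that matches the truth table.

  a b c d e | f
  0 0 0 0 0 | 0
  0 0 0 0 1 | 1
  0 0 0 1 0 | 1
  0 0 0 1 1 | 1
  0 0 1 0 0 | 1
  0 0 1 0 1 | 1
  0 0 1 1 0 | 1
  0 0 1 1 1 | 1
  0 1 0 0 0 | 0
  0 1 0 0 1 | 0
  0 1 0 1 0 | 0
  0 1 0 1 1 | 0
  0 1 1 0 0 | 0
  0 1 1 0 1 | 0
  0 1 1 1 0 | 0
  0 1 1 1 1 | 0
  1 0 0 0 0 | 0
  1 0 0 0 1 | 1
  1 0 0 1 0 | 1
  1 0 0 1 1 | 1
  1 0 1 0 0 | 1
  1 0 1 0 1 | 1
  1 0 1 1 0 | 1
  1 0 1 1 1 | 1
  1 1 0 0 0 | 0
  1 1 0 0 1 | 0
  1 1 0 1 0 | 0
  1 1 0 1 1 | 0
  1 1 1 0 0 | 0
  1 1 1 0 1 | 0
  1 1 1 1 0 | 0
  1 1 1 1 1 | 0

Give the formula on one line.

  ~b = 11111111000000001111111100000000
  (d | c) = 00111111001111110011111100111111
  (e | (d | c)) = 01111111011111110111111101111111
  ((e | (d | c)) | b) = 01111111111111110111111111111111
  (~b & ((e | (d | c)) | b)) = 01111111000000000111111100000000

(~b & ((e | (d | c)) | b))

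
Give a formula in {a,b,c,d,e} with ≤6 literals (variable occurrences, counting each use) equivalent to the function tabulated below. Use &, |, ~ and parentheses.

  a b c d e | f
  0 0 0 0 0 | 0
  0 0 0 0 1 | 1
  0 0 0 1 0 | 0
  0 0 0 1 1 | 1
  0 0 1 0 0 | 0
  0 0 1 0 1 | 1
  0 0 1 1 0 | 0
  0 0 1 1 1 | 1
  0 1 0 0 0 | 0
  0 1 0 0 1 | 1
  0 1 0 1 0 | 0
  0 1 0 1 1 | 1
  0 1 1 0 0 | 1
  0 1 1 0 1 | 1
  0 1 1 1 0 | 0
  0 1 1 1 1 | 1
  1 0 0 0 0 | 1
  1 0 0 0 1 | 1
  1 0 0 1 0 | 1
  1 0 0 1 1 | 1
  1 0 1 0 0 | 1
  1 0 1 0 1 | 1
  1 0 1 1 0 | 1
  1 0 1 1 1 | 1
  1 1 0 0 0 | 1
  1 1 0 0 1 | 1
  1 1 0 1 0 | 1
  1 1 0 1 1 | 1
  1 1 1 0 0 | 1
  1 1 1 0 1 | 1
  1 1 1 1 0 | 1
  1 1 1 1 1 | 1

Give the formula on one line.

  (b & c) = 00000000000011110000000000001111
  (a | (b & c)) = 00000000000011111111111111111111
  ~d = 11001100110011001100110011001100
  ((a | (b & c)) & ~d) = 00000000000011001100110011001100
  (a | e) = 01010101010101011111111111111111
  (((a | (b & c)) & ~d) | (a | e)) = 01010101010111011111111111111111

(((a | (b & c)) & ~d) | (a | e))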